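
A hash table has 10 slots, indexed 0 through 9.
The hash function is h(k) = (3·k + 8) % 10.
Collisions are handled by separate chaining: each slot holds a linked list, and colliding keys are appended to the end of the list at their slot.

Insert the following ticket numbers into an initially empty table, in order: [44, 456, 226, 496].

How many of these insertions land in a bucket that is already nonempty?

2

Insert 44: h=0, bucket 0 empty -> new chain.
Insert 456: h=6, bucket 6 empty -> new chain.
Insert 226: h=6, bucket 6 nonempty -> append to chain.
Insert 496: h=6, bucket 6 nonempty -> append to chain.
Final buckets:
0: 44
1: _
2: _
3: _
4: _
5: _
6: 456 -> 226 -> 496
7: _
8: _
9: _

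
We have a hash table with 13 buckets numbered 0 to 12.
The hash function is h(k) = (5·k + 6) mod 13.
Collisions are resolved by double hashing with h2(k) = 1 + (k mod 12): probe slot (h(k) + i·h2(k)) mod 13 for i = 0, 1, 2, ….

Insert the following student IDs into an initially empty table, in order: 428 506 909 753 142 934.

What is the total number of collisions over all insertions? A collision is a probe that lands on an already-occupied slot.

428 hashes to 1; slot 1 is free -> place at 1.
506 hashes to 1, h2=3; 1 taken -> place at 4.
909 hashes to 1, h2=10; 1 taken -> place at 11.
753 hashes to 1, h2=10; 1,11 taken -> place at 8.
142 hashes to 1, h2=11; 1 taken -> place at 12.
934 hashes to 9; slot 9 is free -> place at 9.
Table: [—, 428, —, —, 506, —, —, —, 753, 934, —, 909, 142]

5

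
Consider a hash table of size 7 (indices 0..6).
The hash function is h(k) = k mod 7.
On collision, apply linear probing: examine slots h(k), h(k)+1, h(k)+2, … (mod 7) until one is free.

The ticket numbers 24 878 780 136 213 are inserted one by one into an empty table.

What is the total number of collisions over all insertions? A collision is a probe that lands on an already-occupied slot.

24: h=3 => slot 3
878: h=3, probe 3,4 => slot 4
780: h=3, probe 3,4,5 => slot 5
136: h=3, probe 3,4,5,6 => slot 6
213: h=3, probe 3,4,5,6,0 => slot 0
Table: [213, —, —, 24, 878, 780, 136]

10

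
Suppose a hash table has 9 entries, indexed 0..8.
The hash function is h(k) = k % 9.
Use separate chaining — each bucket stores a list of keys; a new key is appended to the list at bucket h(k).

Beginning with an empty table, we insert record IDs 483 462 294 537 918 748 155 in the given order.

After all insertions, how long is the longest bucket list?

3

Insert 483: h=6, bucket 6 empty -> new chain.
Insert 462: h=3, bucket 3 empty -> new chain.
Insert 294: h=6, bucket 6 nonempty -> append to chain.
Insert 537: h=6, bucket 6 nonempty -> append to chain.
Insert 918: h=0, bucket 0 empty -> new chain.
Insert 748: h=1, bucket 1 empty -> new chain.
Insert 155: h=2, bucket 2 empty -> new chain.
Final buckets:
0: 918
1: 748
2: 155
3: 462
4: ∅
5: ∅
6: 483 -> 294 -> 537
7: ∅
8: ∅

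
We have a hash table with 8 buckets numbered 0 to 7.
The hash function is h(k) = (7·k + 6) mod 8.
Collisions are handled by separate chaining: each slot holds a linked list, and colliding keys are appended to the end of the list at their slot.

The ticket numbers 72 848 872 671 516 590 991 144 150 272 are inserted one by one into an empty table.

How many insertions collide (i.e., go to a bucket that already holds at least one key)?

Insert 72: h=6, bucket 6 empty → new chain.
Insert 848: h=6, bucket 6 nonempty → append to chain.
Insert 872: h=6, bucket 6 nonempty → append to chain.
Insert 671: h=7, bucket 7 empty → new chain.
Insert 516: h=2, bucket 2 empty → new chain.
Insert 590: h=0, bucket 0 empty → new chain.
Insert 991: h=7, bucket 7 nonempty → append to chain.
Insert 144: h=6, bucket 6 nonempty → append to chain.
Insert 150: h=0, bucket 0 nonempty → append to chain.
Insert 272: h=6, bucket 6 nonempty → append to chain.
Final buckets:
0: 590 -> 150
1: ∅
2: 516
3: ∅
4: ∅
5: ∅
6: 72 -> 848 -> 872 -> 144 -> 272
7: 671 -> 991

6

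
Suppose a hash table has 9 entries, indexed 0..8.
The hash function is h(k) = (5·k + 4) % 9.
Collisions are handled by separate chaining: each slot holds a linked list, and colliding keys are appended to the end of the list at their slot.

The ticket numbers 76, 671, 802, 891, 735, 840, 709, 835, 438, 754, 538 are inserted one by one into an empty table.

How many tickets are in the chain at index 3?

76 → bucket 6
671 → bucket 2
802 → bucket 0
891 → bucket 4
735 → bucket 7
840 → bucket 1
709 → bucket 3
835 → bucket 3 (collision)
438 → bucket 7 (collision)
754 → bucket 3 (collision)
538 → bucket 3 (collision)
Final buckets:
0: 802
1: 840
2: 671
3: 709 -> 835 -> 754 -> 538
4: 891
5: .
6: 76
7: 735 -> 438
8: .

4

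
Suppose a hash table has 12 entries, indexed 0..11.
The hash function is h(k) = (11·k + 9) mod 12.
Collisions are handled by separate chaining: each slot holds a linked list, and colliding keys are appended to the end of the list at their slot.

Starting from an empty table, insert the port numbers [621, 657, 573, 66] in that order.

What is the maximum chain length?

3

Insert 621: h=0, bucket 0 empty -> new chain.
Insert 657: h=0, bucket 0 nonempty -> append to chain.
Insert 573: h=0, bucket 0 nonempty -> append to chain.
Insert 66: h=3, bucket 3 empty -> new chain.
Final buckets:
0: 621 -> 657 -> 573
1: ∅
2: ∅
3: 66
4: ∅
5: ∅
6: ∅
7: ∅
8: ∅
9: ∅
10: ∅
11: ∅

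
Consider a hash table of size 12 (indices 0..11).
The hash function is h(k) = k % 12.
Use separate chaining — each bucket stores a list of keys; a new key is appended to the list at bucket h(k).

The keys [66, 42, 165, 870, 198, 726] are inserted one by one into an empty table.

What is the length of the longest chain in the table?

5

Insert 66: h=6, bucket 6 empty -> new chain.
Insert 42: h=6, bucket 6 nonempty -> append to chain.
Insert 165: h=9, bucket 9 empty -> new chain.
Insert 870: h=6, bucket 6 nonempty -> append to chain.
Insert 198: h=6, bucket 6 nonempty -> append to chain.
Insert 726: h=6, bucket 6 nonempty -> append to chain.
Final buckets:
0: —
1: —
2: —
3: —
4: —
5: —
6: 66 -> 42 -> 870 -> 198 -> 726
7: —
8: —
9: 165
10: —
11: —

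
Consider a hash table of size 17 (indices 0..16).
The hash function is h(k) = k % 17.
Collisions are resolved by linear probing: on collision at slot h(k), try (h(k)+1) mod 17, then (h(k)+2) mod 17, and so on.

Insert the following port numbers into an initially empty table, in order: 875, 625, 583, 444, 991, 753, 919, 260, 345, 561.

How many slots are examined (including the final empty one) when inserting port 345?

875: h=8 -> slot 8
625: h=13 -> slot 13
583: h=5 -> slot 5
444: h=2 -> slot 2
991: h=5, probe 5,6 -> slot 6
753: h=5, probe 5,6,7 -> slot 7
919: h=1 -> slot 1
260: h=5, probe 5,6,7,8,9 -> slot 9
345: h=5, probe 5,6,7,8,9,10 -> slot 10
561: h=0 -> slot 0
Table: [561, 919, 444, -, -, 583, 991, 753, 875, 260, 345, -, -, 625, -, -, -]

6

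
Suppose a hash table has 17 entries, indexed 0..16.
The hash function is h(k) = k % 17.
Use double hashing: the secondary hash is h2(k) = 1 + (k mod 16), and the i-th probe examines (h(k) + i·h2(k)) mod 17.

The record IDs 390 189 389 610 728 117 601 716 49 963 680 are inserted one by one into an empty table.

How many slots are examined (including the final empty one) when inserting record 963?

5

Insert 390: h=16, slot 16 empty → index 16.
Insert 189: h=2, slot 2 empty → index 2.
Insert 389: h=15, slot 15 empty → index 15.
Insert 610: h=15, h2=3, slot 15 occupied → index 1.
Insert 728: h=14, slot 14 empty → index 14.
Insert 117: h=15, h2=6, slot 15 occupied → index 4.
Insert 601: h=6, slot 6 empty → index 6.
Insert 716: h=2, h2=13, slots 2,15 occupied → index 11.
Insert 49: h=15, h2=2, slot 15 occupied → index 0.
Insert 963: h=11, h2=4, slots 11,15,2,6 occupied → index 10.
Insert 680: h=0, h2=9, slot 0 occupied → index 9.
Table: [49, 610, 189, ., 117, ., 601, ., ., 680, 963, 716, ., ., 728, 389, 390]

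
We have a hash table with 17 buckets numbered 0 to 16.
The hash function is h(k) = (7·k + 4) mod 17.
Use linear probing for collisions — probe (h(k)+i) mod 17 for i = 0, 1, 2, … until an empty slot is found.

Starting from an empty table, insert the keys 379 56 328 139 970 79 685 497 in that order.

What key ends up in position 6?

56

Insert 379: h=5, slot 5 empty => index 5.
Insert 56: h=5, slot 5 occupied => index 6.
Insert 328: h=5, slots 5,6 occupied => index 7.
Insert 139: h=8, slot 8 empty => index 8.
Insert 970: h=11, slot 11 empty => index 11.
Insert 79: h=13, slot 13 empty => index 13.
Insert 685: h=5, slots 5,6,7,8 occupied => index 9.
Insert 497: h=15, slot 15 empty => index 15.
Table: [-, -, -, -, -, 379, 56, 328, 139, 685, -, 970, -, 79, -, 497, -]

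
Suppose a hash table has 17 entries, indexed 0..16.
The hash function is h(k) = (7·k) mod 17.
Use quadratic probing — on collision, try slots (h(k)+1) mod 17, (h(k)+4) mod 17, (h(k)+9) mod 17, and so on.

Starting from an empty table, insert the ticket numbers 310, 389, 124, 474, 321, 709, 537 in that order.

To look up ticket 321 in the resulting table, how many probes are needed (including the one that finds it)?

310 hashes to 11; slot 11 is free → place at 11.
389 hashes to 3; slot 3 is free → place at 3.
124 hashes to 1; slot 1 is free → place at 1.
474 hashes to 3; 3 taken → place at 4.
321 hashes to 3; 3,4 taken → place at 7.
709 hashes to 16; slot 16 is free → place at 16.
537 hashes to 2; slot 2 is free → place at 2.
Table: [—, 124, 537, 389, 474, —, —, 321, —, —, —, 310, —, —, —, —, 709]
Lookup 321: h=3, probe 3,4,7 → found at 7.

3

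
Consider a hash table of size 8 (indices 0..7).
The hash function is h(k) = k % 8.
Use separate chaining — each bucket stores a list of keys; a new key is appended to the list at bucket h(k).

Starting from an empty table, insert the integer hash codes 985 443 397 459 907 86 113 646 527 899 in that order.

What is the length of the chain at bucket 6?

2

Insert 985: h=1, bucket 1 empty → new chain.
Insert 443: h=3, bucket 3 empty → new chain.
Insert 397: h=5, bucket 5 empty → new chain.
Insert 459: h=3, bucket 3 nonempty → append to chain.
Insert 907: h=3, bucket 3 nonempty → append to chain.
Insert 86: h=6, bucket 6 empty → new chain.
Insert 113: h=1, bucket 1 nonempty → append to chain.
Insert 646: h=6, bucket 6 nonempty → append to chain.
Insert 527: h=7, bucket 7 empty → new chain.
Insert 899: h=3, bucket 3 nonempty → append to chain.
Final buckets:
0: -
1: 985 -> 113
2: -
3: 443 -> 459 -> 907 -> 899
4: -
5: 397
6: 86 -> 646
7: 527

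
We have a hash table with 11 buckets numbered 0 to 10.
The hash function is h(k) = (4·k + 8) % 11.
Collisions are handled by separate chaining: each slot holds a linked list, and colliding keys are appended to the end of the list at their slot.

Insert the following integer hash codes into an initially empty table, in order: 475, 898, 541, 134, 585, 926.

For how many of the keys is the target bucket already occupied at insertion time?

4

Insert 475: h=5, bucket 5 empty -> new chain.
Insert 898: h=3, bucket 3 empty -> new chain.
Insert 541: h=5, bucket 5 nonempty -> append to chain.
Insert 134: h=5, bucket 5 nonempty -> append to chain.
Insert 585: h=5, bucket 5 nonempty -> append to chain.
Insert 926: h=5, bucket 5 nonempty -> append to chain.
Final buckets:
0: —
1: —
2: —
3: 898
4: —
5: 475 -> 541 -> 134 -> 585 -> 926
6: —
7: —
8: —
9: —
10: —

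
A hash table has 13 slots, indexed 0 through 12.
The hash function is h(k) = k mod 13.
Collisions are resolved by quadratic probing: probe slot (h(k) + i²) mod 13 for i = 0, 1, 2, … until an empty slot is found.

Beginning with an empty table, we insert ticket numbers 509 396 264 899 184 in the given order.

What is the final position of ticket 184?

11

Insert 509: h=2, slot 2 empty -> index 2.
Insert 396: h=6, slot 6 empty -> index 6.
Insert 264: h=4, slot 4 empty -> index 4.
Insert 899: h=2, slot 2 occupied -> index 3.
Insert 184: h=2, slots 2,3,6 occupied -> index 11.
Table: [., ., 509, 899, 264, ., 396, ., ., ., ., 184, .]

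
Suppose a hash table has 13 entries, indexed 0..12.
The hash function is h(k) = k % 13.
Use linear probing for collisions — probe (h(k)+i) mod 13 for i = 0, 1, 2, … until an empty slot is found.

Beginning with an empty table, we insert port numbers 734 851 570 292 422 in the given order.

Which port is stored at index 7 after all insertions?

734: h=6 => slot 6
851: h=6, probe 6,7 => slot 7
570: h=11 => slot 11
292: h=6, probe 6,7,8 => slot 8
422: h=6, probe 6,7,8,9 => slot 9
Table: [∅, ∅, ∅, ∅, ∅, ∅, 734, 851, 292, 422, ∅, 570, ∅]

851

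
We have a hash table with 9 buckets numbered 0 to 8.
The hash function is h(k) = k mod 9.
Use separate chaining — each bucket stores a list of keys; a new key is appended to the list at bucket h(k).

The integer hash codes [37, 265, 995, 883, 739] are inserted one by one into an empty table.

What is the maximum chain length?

3

37 -> bucket 1
265 -> bucket 4
995 -> bucket 5
883 -> bucket 1 (collision)
739 -> bucket 1 (collision)
Final buckets:
0: —
1: 37 -> 883 -> 739
2: —
3: —
4: 265
5: 995
6: —
7: —
8: —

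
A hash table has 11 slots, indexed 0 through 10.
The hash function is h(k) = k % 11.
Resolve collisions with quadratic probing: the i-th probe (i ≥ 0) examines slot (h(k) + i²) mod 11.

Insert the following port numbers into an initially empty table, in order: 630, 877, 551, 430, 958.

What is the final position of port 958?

5

Insert 630: h=3, slot 3 empty => index 3.
Insert 877: h=8, slot 8 empty => index 8.
Insert 551: h=1, slot 1 empty => index 1.
Insert 430: h=1, slot 1 occupied => index 2.
Insert 958: h=1, slots 1,2 occupied => index 5.
Table: [—, 551, 430, 630, —, 958, —, —, 877, —, —]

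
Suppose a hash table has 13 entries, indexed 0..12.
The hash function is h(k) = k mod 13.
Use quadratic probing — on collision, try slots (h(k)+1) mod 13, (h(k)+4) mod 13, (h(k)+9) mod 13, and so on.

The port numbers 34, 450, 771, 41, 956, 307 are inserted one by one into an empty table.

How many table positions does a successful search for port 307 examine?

3

Insert 34: h=8, slot 8 empty → index 8.
Insert 450: h=8, slot 8 occupied → index 9.
Insert 771: h=4, slot 4 empty → index 4.
Insert 41: h=2, slot 2 empty → index 2.
Insert 956: h=7, slot 7 empty → index 7.
Insert 307: h=8, slots 8,9 occupied → index 12.
Table: [∅, ∅, 41, ∅, 771, ∅, ∅, 956, 34, 450, ∅, ∅, 307]
Lookup 307: h=8, probe 8,9,12 → found at 12.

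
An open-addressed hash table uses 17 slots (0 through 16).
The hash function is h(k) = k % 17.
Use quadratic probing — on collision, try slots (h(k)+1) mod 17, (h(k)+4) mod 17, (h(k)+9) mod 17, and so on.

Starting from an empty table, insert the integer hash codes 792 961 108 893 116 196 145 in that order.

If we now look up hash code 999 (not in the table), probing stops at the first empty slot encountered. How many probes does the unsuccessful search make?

3

792 hashes to 10; slot 10 is free => place at 10.
961 hashes to 9; slot 9 is free => place at 9.
108 hashes to 6; slot 6 is free => place at 6.
893 hashes to 9; 9,10 taken => place at 13.
116 hashes to 14; slot 14 is free => place at 14.
196 hashes to 9; 9,10,13 taken => place at 1.
145 hashes to 9; 9,10,13,1 taken => place at 8.
Table: [-, 196, -, -, -, -, 108, -, 145, 961, 792, -, -, 893, 116, -, -]
Lookup 999: h=13, probe 13,14,0 → slot 0 empty, not found.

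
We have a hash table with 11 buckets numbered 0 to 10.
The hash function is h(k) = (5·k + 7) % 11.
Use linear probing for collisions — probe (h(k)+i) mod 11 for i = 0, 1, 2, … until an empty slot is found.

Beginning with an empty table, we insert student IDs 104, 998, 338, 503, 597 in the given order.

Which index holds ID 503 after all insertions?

5

Insert 104: h=10, slot 10 empty → index 10.
Insert 998: h=3, slot 3 empty → index 3.
Insert 338: h=3, slot 3 occupied → index 4.
Insert 503: h=3, slots 3,4 occupied → index 5.
Insert 597: h=0, slot 0 empty → index 0.
Table: [597, ∅, ∅, 998, 338, 503, ∅, ∅, ∅, ∅, 104]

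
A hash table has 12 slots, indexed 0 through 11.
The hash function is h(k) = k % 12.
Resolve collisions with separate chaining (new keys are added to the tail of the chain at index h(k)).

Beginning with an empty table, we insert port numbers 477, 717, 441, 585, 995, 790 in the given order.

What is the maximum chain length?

477 → bucket 9
717 → bucket 9 (collision)
441 → bucket 9 (collision)
585 → bucket 9 (collision)
995 → bucket 11
790 → bucket 10
Final buckets:
0: .
1: .
2: .
3: .
4: .
5: .
6: .
7: .
8: .
9: 477 -> 717 -> 441 -> 585
10: 790
11: 995

4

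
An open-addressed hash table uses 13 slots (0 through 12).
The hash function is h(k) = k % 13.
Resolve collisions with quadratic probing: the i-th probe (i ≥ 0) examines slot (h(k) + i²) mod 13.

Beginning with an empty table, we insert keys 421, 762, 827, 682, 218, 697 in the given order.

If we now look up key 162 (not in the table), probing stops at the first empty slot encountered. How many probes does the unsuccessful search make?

2

421 hashes to 5; slot 5 is free => place at 5.
762 hashes to 8; slot 8 is free => place at 8.
827 hashes to 8; 8 taken => place at 9.
682 hashes to 6; slot 6 is free => place at 6.
218 hashes to 10; slot 10 is free => place at 10.
697 hashes to 8; 8,9 taken => place at 12.
Table: [—, —, —, —, —, 421, 682, —, 762, 827, 218, —, 697]
Lookup 162: h=6, probe 6,7 → slot 7 empty, not found.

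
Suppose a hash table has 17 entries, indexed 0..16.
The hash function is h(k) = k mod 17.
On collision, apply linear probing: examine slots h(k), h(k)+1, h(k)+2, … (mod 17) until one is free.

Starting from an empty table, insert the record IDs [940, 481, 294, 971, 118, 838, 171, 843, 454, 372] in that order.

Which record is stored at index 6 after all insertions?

481

940 hashes to 5; slot 5 is free -> place at 5.
481 hashes to 5; 5 taken -> place at 6.
294 hashes to 5; 5,6 taken -> place at 7.
971 hashes to 2; slot 2 is free -> place at 2.
118 hashes to 16; slot 16 is free -> place at 16.
838 hashes to 5; 5,6,7 taken -> place at 8.
171 hashes to 1; slot 1 is free -> place at 1.
843 hashes to 10; slot 10 is free -> place at 10.
454 hashes to 12; slot 12 is free -> place at 12.
372 hashes to 15; slot 15 is free -> place at 15.
Table: [∅, 171, 971, ∅, ∅, 940, 481, 294, 838, ∅, 843, ∅, 454, ∅, ∅, 372, 118]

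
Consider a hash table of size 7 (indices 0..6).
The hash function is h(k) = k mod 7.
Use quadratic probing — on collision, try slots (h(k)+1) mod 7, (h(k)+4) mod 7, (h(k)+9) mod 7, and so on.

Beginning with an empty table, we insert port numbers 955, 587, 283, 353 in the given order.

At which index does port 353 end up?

0

Insert 955: h=3, slot 3 empty → index 3.
Insert 587: h=6, slot 6 empty → index 6.
Insert 283: h=3, slot 3 occupied → index 4.
Insert 353: h=3, slots 3,4 occupied → index 0.
Table: [353, _, _, 955, 283, _, 587]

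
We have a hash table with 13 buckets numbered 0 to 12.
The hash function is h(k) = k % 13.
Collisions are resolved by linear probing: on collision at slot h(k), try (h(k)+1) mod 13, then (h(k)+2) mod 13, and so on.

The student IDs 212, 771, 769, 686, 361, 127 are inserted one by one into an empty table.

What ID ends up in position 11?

212 hashes to 4; slot 4 is free → place at 4.
771 hashes to 4; 4 taken → place at 5.
769 hashes to 2; slot 2 is free → place at 2.
686 hashes to 10; slot 10 is free → place at 10.
361 hashes to 10; 10 taken → place at 11.
127 hashes to 10; 10,11 taken → place at 12.
Table: [_, _, 769, _, 212, 771, _, _, _, _, 686, 361, 127]

361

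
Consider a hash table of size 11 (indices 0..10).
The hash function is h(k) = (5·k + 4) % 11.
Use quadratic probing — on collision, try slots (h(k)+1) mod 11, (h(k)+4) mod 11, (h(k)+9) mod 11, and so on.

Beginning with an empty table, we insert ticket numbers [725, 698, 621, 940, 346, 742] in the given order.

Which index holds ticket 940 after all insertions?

725: h=10 -> slot 10
698: h=7 -> slot 7
621: h=7, probe 7,8 -> slot 8
940: h=7, probe 7,8,0 -> slot 0
346: h=7, probe 7,8,0,5 -> slot 5
742: h=7, probe 7,8,0,5,1 -> slot 1
Table: [940, 742, -, -, -, 346, -, 698, 621, -, 725]

0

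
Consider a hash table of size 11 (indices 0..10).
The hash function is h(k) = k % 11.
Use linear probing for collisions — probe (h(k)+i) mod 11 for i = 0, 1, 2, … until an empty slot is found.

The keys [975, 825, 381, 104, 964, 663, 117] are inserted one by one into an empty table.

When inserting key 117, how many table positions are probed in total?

4

975: h=7 → slot 7
825: h=0 → slot 0
381: h=7, probe 7,8 → slot 8
104: h=5 → slot 5
964: h=7, probe 7,8,9 → slot 9
663: h=3 → slot 3
117: h=7, probe 7,8,9,10 → slot 10
Table: [825, -, -, 663, -, 104, -, 975, 381, 964, 117]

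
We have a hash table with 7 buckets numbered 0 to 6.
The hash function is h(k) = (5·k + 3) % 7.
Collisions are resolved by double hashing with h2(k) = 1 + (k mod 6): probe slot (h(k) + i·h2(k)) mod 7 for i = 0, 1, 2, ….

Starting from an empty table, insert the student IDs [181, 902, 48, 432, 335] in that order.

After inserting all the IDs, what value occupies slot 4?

335

Insert 181: h=5, slot 5 empty → index 5.
Insert 902: h=5, h2=3, slot 5 occupied → index 1.
Insert 48: h=5, h2=1, slot 5 occupied → index 6.
Insert 432: h=0, slot 0 empty → index 0.
Insert 335: h=5, h2=6, slot 5 occupied → index 4.
Table: [432, 902, ∅, ∅, 335, 181, 48]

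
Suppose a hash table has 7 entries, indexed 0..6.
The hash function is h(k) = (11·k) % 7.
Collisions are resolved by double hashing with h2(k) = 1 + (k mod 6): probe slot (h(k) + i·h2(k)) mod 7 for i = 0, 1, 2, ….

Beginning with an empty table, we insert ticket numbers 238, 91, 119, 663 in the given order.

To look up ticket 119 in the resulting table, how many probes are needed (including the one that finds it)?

Insert 238: h=0, slot 0 empty → index 0.
Insert 91: h=0, h2=2, slot 0 occupied → index 2.
Insert 119: h=0, h2=6, slot 0 occupied → index 6.
Insert 663: h=6, h2=4, slot 6 occupied → index 3.
Table: [238, ., 91, 663, ., ., 119]
Lookup 119: h=0, h2=6, probe 0,6 → found at 6.

2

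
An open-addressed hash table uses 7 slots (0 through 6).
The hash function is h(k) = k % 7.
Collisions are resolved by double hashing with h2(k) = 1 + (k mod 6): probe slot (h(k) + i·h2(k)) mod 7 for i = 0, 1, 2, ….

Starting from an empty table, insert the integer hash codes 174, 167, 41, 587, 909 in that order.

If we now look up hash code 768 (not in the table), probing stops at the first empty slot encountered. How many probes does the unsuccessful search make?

4

Insert 174: h=6, slot 6 empty -> index 6.
Insert 167: h=6, h2=6, slot 6 occupied -> index 5.
Insert 41: h=6, h2=6, slots 6,5 occupied -> index 4.
Insert 587: h=6, h2=6, slots 6,5,4 occupied -> index 3.
Insert 909: h=6, h2=4, slots 6,3 occupied -> index 0.
Table: [909, -, -, 587, 41, 167, 174]
Lookup 768: h=5, h2=1, probe 5,6,0,1 → slot 1 empty, not found.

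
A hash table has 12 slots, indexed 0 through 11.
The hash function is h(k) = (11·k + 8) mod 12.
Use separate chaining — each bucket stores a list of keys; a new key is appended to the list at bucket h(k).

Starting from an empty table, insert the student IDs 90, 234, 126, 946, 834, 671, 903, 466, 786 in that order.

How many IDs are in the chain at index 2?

5

Insert 90: h=2, bucket 2 empty → new chain.
Insert 234: h=2, bucket 2 nonempty → append to chain.
Insert 126: h=2, bucket 2 nonempty → append to chain.
Insert 946: h=10, bucket 10 empty → new chain.
Insert 834: h=2, bucket 2 nonempty → append to chain.
Insert 671: h=9, bucket 9 empty → new chain.
Insert 903: h=5, bucket 5 empty → new chain.
Insert 466: h=10, bucket 10 nonempty → append to chain.
Insert 786: h=2, bucket 2 nonempty → append to chain.
Final buckets:
0: -
1: -
2: 90 -> 234 -> 126 -> 834 -> 786
3: -
4: -
5: 903
6: -
7: -
8: -
9: 671
10: 946 -> 466
11: -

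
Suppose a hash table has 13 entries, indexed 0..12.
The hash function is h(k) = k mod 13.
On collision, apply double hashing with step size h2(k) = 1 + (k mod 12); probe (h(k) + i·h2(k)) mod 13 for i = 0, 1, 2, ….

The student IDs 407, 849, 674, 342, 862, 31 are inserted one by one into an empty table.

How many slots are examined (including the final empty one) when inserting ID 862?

407 hashes to 4; slot 4 is free → place at 4.
849 hashes to 4, h2=10; 4 taken → place at 1.
674 hashes to 11; slot 11 is free → place at 11.
342 hashes to 4, h2=7; 4,11 taken → place at 5.
862 hashes to 4, h2=11; 4 taken → place at 2.
31 hashes to 5, h2=8; 5 taken → place at 0.
Table: [31, 849, 862, -, 407, 342, -, -, -, -, -, 674, -]

2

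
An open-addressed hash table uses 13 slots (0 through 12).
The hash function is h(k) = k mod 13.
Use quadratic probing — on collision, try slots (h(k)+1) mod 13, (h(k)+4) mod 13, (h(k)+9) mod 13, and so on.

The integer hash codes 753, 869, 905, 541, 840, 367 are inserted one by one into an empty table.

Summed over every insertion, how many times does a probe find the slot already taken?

753: h=12 → slot 12
869: h=11 → slot 11
905: h=8 → slot 8
541: h=8, probe 8,9 → slot 9
840: h=8, probe 8,9,12,4 → slot 4
367: h=3 → slot 3
Table: [∅, ∅, ∅, 367, 840, ∅, ∅, ∅, 905, 541, ∅, 869, 753]

4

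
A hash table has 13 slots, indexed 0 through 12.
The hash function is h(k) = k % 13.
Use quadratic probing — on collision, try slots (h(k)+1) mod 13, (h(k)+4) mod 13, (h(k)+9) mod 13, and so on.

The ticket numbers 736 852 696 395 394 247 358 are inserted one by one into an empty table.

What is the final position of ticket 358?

Insert 736: h=8, slot 8 empty => index 8.
Insert 852: h=7, slot 7 empty => index 7.
Insert 696: h=7, slots 7,8 occupied => index 11.
Insert 395: h=5, slot 5 empty => index 5.
Insert 394: h=4, slot 4 empty => index 4.
Insert 247: h=0, slot 0 empty => index 0.
Insert 358: h=7, slots 7,8,11 occupied => index 3.
Table: [247, —, —, 358, 394, 395, —, 852, 736, —, —, 696, —]

3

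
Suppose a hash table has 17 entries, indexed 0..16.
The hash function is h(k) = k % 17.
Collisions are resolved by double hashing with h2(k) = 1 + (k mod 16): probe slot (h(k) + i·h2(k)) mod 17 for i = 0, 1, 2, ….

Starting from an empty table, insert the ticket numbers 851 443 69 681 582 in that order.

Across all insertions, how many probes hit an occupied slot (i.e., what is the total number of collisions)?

Insert 851: h=1, slot 1 empty => index 1.
Insert 443: h=1, h2=12, slot 1 occupied => index 13.
Insert 69: h=1, h2=6, slot 1 occupied => index 7.
Insert 681: h=1, h2=10, slot 1 occupied => index 11.
Insert 582: h=4, slot 4 empty => index 4.
Table: [., 851, ., ., 582, ., ., 69, ., ., ., 681, ., 443, ., ., .]

3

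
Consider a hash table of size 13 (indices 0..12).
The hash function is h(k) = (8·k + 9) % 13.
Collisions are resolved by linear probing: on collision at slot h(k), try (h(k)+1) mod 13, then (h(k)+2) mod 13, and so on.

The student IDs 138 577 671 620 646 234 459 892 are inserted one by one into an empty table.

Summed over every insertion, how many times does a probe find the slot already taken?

8

Insert 138: h=8, slot 8 empty => index 8.
Insert 577: h=10, slot 10 empty => index 10.
Insert 671: h=8, slot 8 occupied => index 9.
Insert 620: h=3, slot 3 empty => index 3.
Insert 646: h=3, slot 3 occupied => index 4.
Insert 234: h=9, slots 9,10 occupied => index 11.
Insert 459: h=2, slot 2 empty => index 2.
Insert 892: h=8, slots 8,9,10,11 occupied => index 12.
Table: [—, —, 459, 620, 646, —, —, —, 138, 671, 577, 234, 892]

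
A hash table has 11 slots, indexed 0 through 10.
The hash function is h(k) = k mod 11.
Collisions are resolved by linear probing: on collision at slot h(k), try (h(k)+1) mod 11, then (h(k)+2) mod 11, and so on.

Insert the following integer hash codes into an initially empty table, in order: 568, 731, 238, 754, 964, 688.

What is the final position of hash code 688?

10

568: h=7 → slot 7
731: h=5 → slot 5
238: h=7, probe 7,8 → slot 8
754: h=6 → slot 6
964: h=7, probe 7,8,9 → slot 9
688: h=6, probe 6,7,8,9,10 → slot 10
Table: [-, -, -, -, -, 731, 754, 568, 238, 964, 688]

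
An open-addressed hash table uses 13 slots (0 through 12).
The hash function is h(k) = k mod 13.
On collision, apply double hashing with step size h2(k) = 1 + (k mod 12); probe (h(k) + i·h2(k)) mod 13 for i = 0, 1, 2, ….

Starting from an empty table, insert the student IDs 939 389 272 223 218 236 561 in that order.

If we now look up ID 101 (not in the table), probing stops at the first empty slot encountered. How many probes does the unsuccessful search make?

6

Insert 939: h=3, slot 3 empty -> index 3.
Insert 389: h=12, slot 12 empty -> index 12.
Insert 272: h=12, h2=9, slot 12 occupied -> index 8.
Insert 223: h=2, slot 2 empty -> index 2.
Insert 218: h=10, slot 10 empty -> index 10.
Insert 236: h=2, h2=9, slot 2 occupied -> index 11.
Insert 561: h=2, h2=10, slots 2,12 occupied -> index 9.
Table: [∅, ∅, 223, 939, ∅, ∅, ∅, ∅, 272, 561, 218, 236, 389]
Lookup 101: h=10, h2=6, probe 10,3,9,2,8,1 → slot 1 empty, not found.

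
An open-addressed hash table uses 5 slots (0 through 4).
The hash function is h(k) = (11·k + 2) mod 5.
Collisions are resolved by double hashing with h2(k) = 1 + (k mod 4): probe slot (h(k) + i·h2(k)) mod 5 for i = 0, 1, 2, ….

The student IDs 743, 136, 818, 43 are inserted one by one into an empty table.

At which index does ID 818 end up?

743 hashes to 0; slot 0 is free -> place at 0.
136 hashes to 3; slot 3 is free -> place at 3.
818 hashes to 0, h2=3; 0,3 taken -> place at 1.
43 hashes to 0, h2=4; 0 taken -> place at 4.
Table: [743, 818, _, 136, 43]

1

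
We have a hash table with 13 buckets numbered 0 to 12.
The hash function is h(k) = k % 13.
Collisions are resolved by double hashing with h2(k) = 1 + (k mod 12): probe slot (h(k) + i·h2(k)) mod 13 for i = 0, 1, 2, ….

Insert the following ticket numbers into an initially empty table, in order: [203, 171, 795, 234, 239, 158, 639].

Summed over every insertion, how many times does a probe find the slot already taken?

6

203 hashes to 8; slot 8 is free → place at 8.
171 hashes to 2; slot 2 is free → place at 2.
795 hashes to 2, h2=4; 2 taken → place at 6.
234 hashes to 0; slot 0 is free → place at 0.
239 hashes to 5; slot 5 is free → place at 5.
158 hashes to 2, h2=3; 2,5,8 taken → place at 11.
639 hashes to 2, h2=4; 2,6 taken → place at 10.
Table: [234, ., 171, ., ., 239, 795, ., 203, ., 639, 158, .]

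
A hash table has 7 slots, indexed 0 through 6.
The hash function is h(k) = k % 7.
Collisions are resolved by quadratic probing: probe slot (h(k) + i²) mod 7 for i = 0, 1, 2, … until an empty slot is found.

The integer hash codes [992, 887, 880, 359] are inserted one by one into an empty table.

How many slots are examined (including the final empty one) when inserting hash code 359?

2

992 hashes to 5; slot 5 is free => place at 5.
887 hashes to 5; 5 taken => place at 6.
880 hashes to 5; 5,6 taken => place at 2.
359 hashes to 2; 2 taken => place at 3.
Table: [., ., 880, 359, ., 992, 887]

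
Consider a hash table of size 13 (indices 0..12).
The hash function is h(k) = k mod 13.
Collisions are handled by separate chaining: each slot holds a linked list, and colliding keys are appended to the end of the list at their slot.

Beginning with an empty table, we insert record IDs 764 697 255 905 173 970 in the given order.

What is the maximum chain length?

Insert 764: h=10, bucket 10 empty -> new chain.
Insert 697: h=8, bucket 8 empty -> new chain.
Insert 255: h=8, bucket 8 nonempty -> append to chain.
Insert 905: h=8, bucket 8 nonempty -> append to chain.
Insert 173: h=4, bucket 4 empty -> new chain.
Insert 970: h=8, bucket 8 nonempty -> append to chain.
Final buckets:
0: _
1: _
2: _
3: _
4: 173
5: _
6: _
7: _
8: 697 -> 255 -> 905 -> 970
9: _
10: 764
11: _
12: _

4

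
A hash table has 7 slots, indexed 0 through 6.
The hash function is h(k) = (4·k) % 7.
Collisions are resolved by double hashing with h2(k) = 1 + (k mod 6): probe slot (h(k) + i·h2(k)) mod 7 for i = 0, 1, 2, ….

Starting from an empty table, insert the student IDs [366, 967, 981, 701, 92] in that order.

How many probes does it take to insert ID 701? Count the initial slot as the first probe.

2

Insert 366: h=1, slot 1 empty -> index 1.
Insert 967: h=4, slot 4 empty -> index 4.
Insert 981: h=4, h2=4, slots 4,1 occupied -> index 5.
Insert 701: h=4, h2=6, slot 4 occupied -> index 3.
Insert 92: h=4, h2=3, slot 4 occupied -> index 0.
Table: [92, 366, -, 701, 967, 981, -]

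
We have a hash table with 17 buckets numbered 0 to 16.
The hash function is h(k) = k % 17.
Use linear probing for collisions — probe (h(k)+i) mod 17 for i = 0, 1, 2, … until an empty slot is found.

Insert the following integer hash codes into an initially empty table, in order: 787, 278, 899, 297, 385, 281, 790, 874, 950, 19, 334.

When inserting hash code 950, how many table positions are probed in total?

787: h=5 => slot 5
278: h=6 => slot 6
899: h=15 => slot 15
297: h=8 => slot 8
385: h=11 => slot 11
281: h=9 => slot 9
790: h=8, probe 8,9,10 => slot 10
874: h=7 => slot 7
950: h=15, probe 15,16 => slot 16
19: h=2 => slot 2
334: h=11, probe 11,12 => slot 12
Table: [∅, ∅, 19, ∅, ∅, 787, 278, 874, 297, 281, 790, 385, 334, ∅, ∅, 899, 950]

2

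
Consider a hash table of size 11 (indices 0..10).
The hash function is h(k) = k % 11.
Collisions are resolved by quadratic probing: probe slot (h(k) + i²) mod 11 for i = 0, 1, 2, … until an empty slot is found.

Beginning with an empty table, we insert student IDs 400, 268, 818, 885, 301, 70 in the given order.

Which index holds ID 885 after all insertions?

6

400: h=4 => slot 4
268: h=4, probe 4,5 => slot 5
818: h=4, probe 4,5,8 => slot 8
885: h=5, probe 5,6 => slot 6
301: h=4, probe 4,5,8,2 => slot 2
70: h=4, probe 4,5,8,2,9 => slot 9
Table: [∅, ∅, 301, ∅, 400, 268, 885, ∅, 818, 70, ∅]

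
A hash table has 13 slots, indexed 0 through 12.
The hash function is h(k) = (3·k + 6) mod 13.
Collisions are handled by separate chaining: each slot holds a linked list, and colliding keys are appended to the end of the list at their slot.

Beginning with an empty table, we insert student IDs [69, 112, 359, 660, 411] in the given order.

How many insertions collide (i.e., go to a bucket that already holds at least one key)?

Insert 69: h=5, bucket 5 empty → new chain.
Insert 112: h=4, bucket 4 empty → new chain.
Insert 359: h=4, bucket 4 nonempty → append to chain.
Insert 660: h=10, bucket 10 empty → new chain.
Insert 411: h=4, bucket 4 nonempty → append to chain.
Final buckets:
0: .
1: .
2: .
3: .
4: 112 -> 359 -> 411
5: 69
6: .
7: .
8: .
9: .
10: 660
11: .
12: .

2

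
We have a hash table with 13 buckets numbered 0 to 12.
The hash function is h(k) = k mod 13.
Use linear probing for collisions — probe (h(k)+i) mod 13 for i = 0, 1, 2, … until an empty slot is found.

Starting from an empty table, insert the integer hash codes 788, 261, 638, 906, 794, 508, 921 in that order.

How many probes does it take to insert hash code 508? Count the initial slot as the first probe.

788: h=8 => slot 8
261: h=1 => slot 1
638: h=1, probe 1,2 => slot 2
906: h=9 => slot 9
794: h=1, probe 1,2,3 => slot 3
508: h=1, probe 1,2,3,4 => slot 4
921: h=11 => slot 11
Table: [∅, 261, 638, 794, 508, ∅, ∅, ∅, 788, 906, ∅, 921, ∅]

4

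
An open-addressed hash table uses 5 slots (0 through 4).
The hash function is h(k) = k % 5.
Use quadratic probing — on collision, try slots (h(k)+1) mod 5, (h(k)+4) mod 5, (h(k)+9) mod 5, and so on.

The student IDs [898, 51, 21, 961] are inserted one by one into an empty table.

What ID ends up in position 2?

Insert 898: h=3, slot 3 empty => index 3.
Insert 51: h=1, slot 1 empty => index 1.
Insert 21: h=1, slot 1 occupied => index 2.
Insert 961: h=1, slots 1,2 occupied => index 0.
Table: [961, 51, 21, 898, .]

21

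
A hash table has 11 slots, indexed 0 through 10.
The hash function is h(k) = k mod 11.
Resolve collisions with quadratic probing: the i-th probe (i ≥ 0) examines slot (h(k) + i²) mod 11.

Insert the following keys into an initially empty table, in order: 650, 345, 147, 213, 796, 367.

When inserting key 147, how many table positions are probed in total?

2

Insert 650: h=1, slot 1 empty → index 1.
Insert 345: h=4, slot 4 empty → index 4.
Insert 147: h=4, slot 4 occupied → index 5.
Insert 213: h=4, slots 4,5 occupied → index 8.
Insert 796: h=4, slots 4,5,8 occupied → index 2.
Insert 367: h=4, slots 4,5,8,2 occupied → index 9.
Table: [-, 650, 796, -, 345, 147, -, -, 213, 367, -]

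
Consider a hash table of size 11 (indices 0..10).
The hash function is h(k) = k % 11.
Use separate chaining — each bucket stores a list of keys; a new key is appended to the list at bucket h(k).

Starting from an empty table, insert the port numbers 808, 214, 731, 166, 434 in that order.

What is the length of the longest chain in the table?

Insert 808: h=5, bucket 5 empty -> new chain.
Insert 214: h=5, bucket 5 nonempty -> append to chain.
Insert 731: h=5, bucket 5 nonempty -> append to chain.
Insert 166: h=1, bucket 1 empty -> new chain.
Insert 434: h=5, bucket 5 nonempty -> append to chain.
Final buckets:
0: -
1: 166
2: -
3: -
4: -
5: 808 -> 214 -> 731 -> 434
6: -
7: -
8: -
9: -
10: -

4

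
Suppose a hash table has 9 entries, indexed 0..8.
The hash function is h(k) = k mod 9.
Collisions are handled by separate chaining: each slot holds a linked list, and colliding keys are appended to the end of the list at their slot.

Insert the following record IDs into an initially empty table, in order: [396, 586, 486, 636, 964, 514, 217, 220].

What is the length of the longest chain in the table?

4

Insert 396: h=0, bucket 0 empty -> new chain.
Insert 586: h=1, bucket 1 empty -> new chain.
Insert 486: h=0, bucket 0 nonempty -> append to chain.
Insert 636: h=6, bucket 6 empty -> new chain.
Insert 964: h=1, bucket 1 nonempty -> append to chain.
Insert 514: h=1, bucket 1 nonempty -> append to chain.
Insert 217: h=1, bucket 1 nonempty -> append to chain.
Insert 220: h=4, bucket 4 empty -> new chain.
Final buckets:
0: 396 -> 486
1: 586 -> 964 -> 514 -> 217
2: —
3: —
4: 220
5: —
6: 636
7: —
8: —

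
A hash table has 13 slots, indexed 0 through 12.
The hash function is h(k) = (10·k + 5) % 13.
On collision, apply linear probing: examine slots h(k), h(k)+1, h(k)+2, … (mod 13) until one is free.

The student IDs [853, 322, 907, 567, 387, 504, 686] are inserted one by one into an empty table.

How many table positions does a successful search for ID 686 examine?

5

Insert 853: h=7, slot 7 empty -> index 7.
Insert 322: h=1, slot 1 empty -> index 1.
Insert 907: h=1, slot 1 occupied -> index 2.
Insert 567: h=7, slot 7 occupied -> index 8.
Insert 387: h=1, slots 1,2 occupied -> index 3.
Insert 504: h=1, slots 1,2,3 occupied -> index 4.
Insert 686: h=1, slots 1,2,3,4 occupied -> index 5.
Table: [., 322, 907, 387, 504, 686, ., 853, 567, ., ., ., .]
Lookup 686: h=1, probe 1,2,3,4,5 → found at 5.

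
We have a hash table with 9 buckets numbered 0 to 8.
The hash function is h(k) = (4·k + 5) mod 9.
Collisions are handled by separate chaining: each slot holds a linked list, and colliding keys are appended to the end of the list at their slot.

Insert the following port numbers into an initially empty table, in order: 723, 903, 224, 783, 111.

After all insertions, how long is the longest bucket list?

723 -> bucket 8
903 -> bucket 8 (collision)
224 -> bucket 1
783 -> bucket 5
111 -> bucket 8 (collision)
Final buckets:
0: -
1: 224
2: -
3: -
4: -
5: 783
6: -
7: -
8: 723 -> 903 -> 111

3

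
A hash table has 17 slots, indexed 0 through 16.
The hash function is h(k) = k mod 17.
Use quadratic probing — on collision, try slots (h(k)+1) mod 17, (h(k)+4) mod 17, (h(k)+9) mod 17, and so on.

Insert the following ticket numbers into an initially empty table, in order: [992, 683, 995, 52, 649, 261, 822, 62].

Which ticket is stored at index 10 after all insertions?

822

992 hashes to 6; slot 6 is free => place at 6.
683 hashes to 3; slot 3 is free => place at 3.
995 hashes to 9; slot 9 is free => place at 9.
52 hashes to 1; slot 1 is free => place at 1.
649 hashes to 3; 3 taken => place at 4.
261 hashes to 6; 6 taken => place at 7.
822 hashes to 6; 6,7 taken => place at 10.
62 hashes to 11; slot 11 is free => place at 11.
Table: [., 52, ., 683, 649, ., 992, 261, ., 995, 822, 62, ., ., ., ., .]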